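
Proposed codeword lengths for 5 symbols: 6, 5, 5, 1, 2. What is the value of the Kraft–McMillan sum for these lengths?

0.828125

With common denominator 2^6 = 64: Σ 2^(−ℓᵢ) = 1/64 + 2/64 + 2/64 + 32/64 + 16/64 = 53/64 = 0.828125.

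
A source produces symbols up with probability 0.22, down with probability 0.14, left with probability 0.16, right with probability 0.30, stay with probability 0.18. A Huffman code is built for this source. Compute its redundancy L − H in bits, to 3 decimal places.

0.033 bits

Entropy H = −Σ p log₂ p ≈ 2.2671 bits.
Huffman merges: 7/50+4/25→3/10; 9/50+11/50→2/5; 3/10+3/10→3/5; 2/5+3/5→1. L = 23/10 ≈ 2.3000.
L − H = 2.3000 − 2.2671 = 0.033 bits.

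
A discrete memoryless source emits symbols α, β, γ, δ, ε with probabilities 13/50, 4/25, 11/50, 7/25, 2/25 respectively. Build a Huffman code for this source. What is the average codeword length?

2.24 bits/symbol

Repeatedly combine the two least-probable nodes; the expected code length is the sum of the merged weights.
merge 2/25 + 4/25 → 6/25
merge 11/50 + 6/25 → 23/50
merge 13/50 + 7/25 → 27/50
merge 23/50 + 27/50 → 1
L = 6/25 + 23/50 + 27/50 + 1 = 56/25 = 2.24 bits/symbol.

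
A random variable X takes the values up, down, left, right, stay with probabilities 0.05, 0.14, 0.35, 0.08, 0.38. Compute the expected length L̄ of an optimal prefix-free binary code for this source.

2.02 bits/symbol

Repeatedly combine the two least-probable nodes; the expected code length is the sum of the merged weights.
merge 1/20 + 2/25 → 13/100
merge 13/100 + 7/50 → 27/100
merge 27/100 + 7/20 → 31/50
merge 19/50 + 31/50 → 1
L = 13/100 + 27/100 + 31/50 + 1 = 101/50 = 2.02 bits/symbol.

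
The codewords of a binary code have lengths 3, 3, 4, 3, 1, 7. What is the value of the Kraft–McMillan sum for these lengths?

With common denominator 2^7 = 128: Σ 2^(−ℓᵢ) = 16/128 + 16/128 + 8/128 + 16/128 + 64/128 + 1/128 = 121/128 = 0.9453125.

0.9453125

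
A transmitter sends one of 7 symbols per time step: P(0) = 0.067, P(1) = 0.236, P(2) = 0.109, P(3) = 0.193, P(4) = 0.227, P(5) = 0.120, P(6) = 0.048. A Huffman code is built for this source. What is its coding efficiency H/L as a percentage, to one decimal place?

Entropy H = −Σ p log₂ p ≈ 2.6224 bits.
Huffman merges: 6/125+67/1000→23/200; 109/1000+23/200→28/125; 3/25+193/1000→313/1000; 28/125+227/1000→451/1000; 59/250+313/1000→549/1000; 451/1000+549/1000→1. L = 663/250 ≈ 2.6520.
Efficiency = H/L = 2.6224/2.6520 = 98.9%.

98.9%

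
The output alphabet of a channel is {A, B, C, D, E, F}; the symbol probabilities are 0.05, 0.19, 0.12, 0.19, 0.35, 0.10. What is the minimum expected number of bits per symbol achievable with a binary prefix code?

Repeatedly combine the two least-probable nodes; the expected code length is the sum of the merged weights.
merge 1/20 + 1/10 → 3/20
merge 3/25 + 3/20 → 27/100
merge 19/100 + 19/100 → 19/50
merge 27/100 + 7/20 → 31/50
merge 19/50 + 31/50 → 1
L = 3/20 + 27/100 + 19/50 + 31/50 + 1 = 121/50 = 2.42 bits/symbol.

2.42 bits/symbol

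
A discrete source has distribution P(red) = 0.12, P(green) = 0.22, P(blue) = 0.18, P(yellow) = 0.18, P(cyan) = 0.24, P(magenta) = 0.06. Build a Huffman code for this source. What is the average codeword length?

Repeatedly combine the two least-probable nodes; the expected code length is the sum of the merged weights.
merge 3/50 + 3/25 → 9/50
merge 9/50 + 9/50 → 9/25
merge 9/50 + 11/50 → 2/5
merge 6/25 + 9/25 → 3/5
merge 2/5 + 3/5 → 1
L = 9/50 + 9/25 + 2/5 + 3/5 + 1 = 127/50 = 2.54 bits/symbol.

2.54 bits/symbol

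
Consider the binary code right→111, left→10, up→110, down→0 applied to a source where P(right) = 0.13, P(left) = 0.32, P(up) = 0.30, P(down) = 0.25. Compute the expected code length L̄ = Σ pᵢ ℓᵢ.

2.18 bits/symbol

L̄ = Σ pᵢ·ℓᵢ = 0.13·3 + 0.32·2 + 0.30·3 + 0.25·1 = 2.18 bits/symbol.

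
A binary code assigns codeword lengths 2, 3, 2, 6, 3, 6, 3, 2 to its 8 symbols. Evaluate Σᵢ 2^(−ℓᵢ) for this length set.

With common denominator 2^6 = 64: Σ 2^(−ℓᵢ) = 16/64 + 8/64 + 16/64 + 1/64 + 8/64 + 1/64 + 8/64 + 16/64 = 74/64 = 1.15625.

1.15625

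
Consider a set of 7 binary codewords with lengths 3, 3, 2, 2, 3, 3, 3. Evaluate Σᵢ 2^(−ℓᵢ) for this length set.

With common denominator 2^3 = 8: Σ 2^(−ℓᵢ) = 1/8 + 1/8 + 2/8 + 2/8 + 1/8 + 1/8 + 1/8 = 9/8 = 1.125.

1.125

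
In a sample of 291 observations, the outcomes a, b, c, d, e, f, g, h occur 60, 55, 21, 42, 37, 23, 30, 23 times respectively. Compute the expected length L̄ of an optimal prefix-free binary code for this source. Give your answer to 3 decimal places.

Probabilities are the counts divided by 291.
Repeatedly combine the two least-probable nodes; the expected code length is the sum of the merged weights.
merge 7/97 + 23/291 → 44/291
merge 23/291 + 10/97 → 53/291
merge 37/291 + 14/97 → 79/291
merge 44/291 + 53/291 → 1/3
merge 55/291 + 20/97 → 115/291
merge 79/291 + 1/3 → 176/291
merge 115/291 + 176/291 → 1
L = 44/291 + 53/291 + 79/291 + 1/3 + 115/291 + 176/291 + 1 = 285/97 ≈ 2.938 bits/symbol.

2.938 bits/symbol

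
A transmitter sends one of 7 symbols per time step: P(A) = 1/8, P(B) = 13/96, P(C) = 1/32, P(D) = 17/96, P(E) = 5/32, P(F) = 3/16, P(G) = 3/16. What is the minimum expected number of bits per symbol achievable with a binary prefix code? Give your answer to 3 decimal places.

Repeatedly combine the two least-probable nodes; the expected code length is the sum of the merged weights.
merge 1/32 + 1/8 → 5/32
merge 13/96 + 5/32 → 7/24
merge 5/32 + 17/96 → 1/3
merge 3/16 + 3/16 → 3/8
merge 7/24 + 1/3 → 5/8
merge 3/8 + 5/8 → 1
L = 5/32 + 7/24 + 1/3 + 3/8 + 5/8 + 1 = 89/32 ≈ 2.781 bits/symbol.

2.781 bits/symbol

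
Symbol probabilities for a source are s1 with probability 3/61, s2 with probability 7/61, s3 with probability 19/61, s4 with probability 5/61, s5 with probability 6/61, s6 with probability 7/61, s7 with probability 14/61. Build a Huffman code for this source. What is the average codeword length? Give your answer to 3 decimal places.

Repeatedly combine the two least-probable nodes; the expected code length is the sum of the merged weights.
merge 3/61 + 5/61 → 8/61
merge 6/61 + 7/61 → 13/61
merge 7/61 + 8/61 → 15/61
merge 13/61 + 14/61 → 27/61
merge 15/61 + 19/61 → 34/61
merge 27/61 + 34/61 → 1
L = 8/61 + 13/61 + 15/61 + 27/61 + 34/61 + 1 = 158/61 ≈ 2.590 bits/symbol.

2.590 bits/symbol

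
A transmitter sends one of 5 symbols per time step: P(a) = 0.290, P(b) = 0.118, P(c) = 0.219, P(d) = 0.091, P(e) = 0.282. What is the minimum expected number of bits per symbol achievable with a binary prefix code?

Repeatedly combine the two least-probable nodes; the expected code length is the sum of the merged weights.
merge 91/1000 + 59/500 → 209/1000
merge 209/1000 + 219/1000 → 107/250
merge 141/500 + 29/100 → 143/250
merge 107/250 + 143/250 → 1
L = 209/1000 + 107/250 + 143/250 + 1 = 2209/1000 = 2.209 bits/symbol.

2.209 bits/symbol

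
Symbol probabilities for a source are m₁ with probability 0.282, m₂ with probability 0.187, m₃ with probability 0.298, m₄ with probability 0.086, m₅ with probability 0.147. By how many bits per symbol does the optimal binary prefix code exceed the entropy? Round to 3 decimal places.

0.034 bits

Entropy H = −Σ p log₂ p ≈ 2.1988 bits.
Huffman merges: 43/500+147/1000→233/1000; 187/1000+233/1000→21/50; 141/500+149/500→29/50; 21/50+29/50→1. L = 2233/1000 ≈ 2.2330.
L − H = 2.2330 − 2.1988 = 0.034 bits.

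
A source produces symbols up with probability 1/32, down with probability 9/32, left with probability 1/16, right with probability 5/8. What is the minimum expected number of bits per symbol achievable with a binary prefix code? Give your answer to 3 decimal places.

1.469 bits/symbol

Repeatedly combine the two least-probable nodes; the expected code length is the sum of the merged weights.
merge 1/32 + 1/16 → 3/32
merge 3/32 + 9/32 → 3/8
merge 3/8 + 5/8 → 1
L = 3/32 + 3/8 + 1 = 47/32 ≈ 1.469 bits/symbol.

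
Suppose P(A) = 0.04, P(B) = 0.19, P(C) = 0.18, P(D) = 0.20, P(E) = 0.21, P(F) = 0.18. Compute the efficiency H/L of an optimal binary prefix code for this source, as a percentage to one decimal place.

95.3%

Entropy H = −Σ p log₂ p ≈ 2.4688 bits.
Huffman merges: 1/25+9/50→11/50; 9/50+19/100→37/100; 1/5+21/100→41/100; 11/50+37/100→59/100; 41/100+59/100→1. L = 259/100 ≈ 2.5900.
Efficiency = H/L = 2.4688/2.5900 = 95.3%.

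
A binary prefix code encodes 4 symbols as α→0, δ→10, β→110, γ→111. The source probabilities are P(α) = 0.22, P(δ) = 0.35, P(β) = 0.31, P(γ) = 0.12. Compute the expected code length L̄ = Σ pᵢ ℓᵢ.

L̄ = Σ pᵢ·ℓᵢ = 0.22·1 + 0.35·2 + 0.31·3 + 0.12·3 = 2.21 bits/symbol.

2.21 bits/symbol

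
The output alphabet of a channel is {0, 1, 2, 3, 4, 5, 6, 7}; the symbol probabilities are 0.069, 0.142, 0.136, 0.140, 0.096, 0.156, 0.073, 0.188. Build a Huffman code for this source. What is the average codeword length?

2.954 bits/symbol

Repeatedly combine the two least-probable nodes; the expected code length is the sum of the merged weights.
merge 69/1000 + 73/1000 → 71/500
merge 12/125 + 17/125 → 29/125
merge 7/50 + 71/500 → 141/500
merge 71/500 + 39/250 → 149/500
merge 47/250 + 29/125 → 21/50
merge 141/500 + 149/500 → 29/50
merge 21/50 + 29/50 → 1
L = 71/500 + 29/125 + 141/500 + 149/500 + 21/50 + 29/50 + 1 = 1477/500 = 2.954 bits/symbol.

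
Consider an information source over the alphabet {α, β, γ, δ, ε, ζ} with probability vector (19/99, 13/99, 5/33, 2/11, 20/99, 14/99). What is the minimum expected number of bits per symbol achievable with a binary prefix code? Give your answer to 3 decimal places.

Repeatedly combine the two least-probable nodes; the expected code length is the sum of the merged weights.
merge 13/99 + 14/99 → 3/11
merge 5/33 + 2/11 → 1/3
merge 19/99 + 20/99 → 13/33
merge 3/11 + 1/3 → 20/33
merge 13/33 + 20/33 → 1
L = 3/11 + 1/3 + 13/33 + 20/33 + 1 = 86/33 ≈ 2.606 bits/symbol.

2.606 bits/symbol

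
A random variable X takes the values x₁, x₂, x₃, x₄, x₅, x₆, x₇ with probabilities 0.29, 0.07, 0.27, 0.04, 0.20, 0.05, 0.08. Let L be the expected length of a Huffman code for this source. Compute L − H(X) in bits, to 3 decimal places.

Entropy H = −Σ p log₂ p ≈ 2.4542 bits.
Huffman merges: 1/25+1/20→9/100; 7/100+2/25→3/20; 9/100+3/20→6/25; 1/5+6/25→11/25; 27/100+29/100→14/25; 11/25+14/25→1. L = 62/25 ≈ 2.4800.
L − H = 2.4800 − 2.4542 = 0.026 bits.

0.026 bits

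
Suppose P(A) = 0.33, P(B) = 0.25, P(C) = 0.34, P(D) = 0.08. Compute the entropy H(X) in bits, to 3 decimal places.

H = −Σ pᵢ log₂ pᵢ.
−0.33·log₂(0.33) = 0.5278
−0.25·log₂(0.25) = 0.5000
−0.34·log₂(0.34) = 0.5292
−0.08·log₂(0.08) = 0.2915
Sum ≈ 1.8485 → 1.849 bits.

1.849 bits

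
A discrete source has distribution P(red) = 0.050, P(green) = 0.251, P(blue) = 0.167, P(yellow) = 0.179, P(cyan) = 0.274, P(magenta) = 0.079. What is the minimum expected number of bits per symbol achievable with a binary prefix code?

Repeatedly combine the two least-probable nodes; the expected code length is the sum of the merged weights.
merge 1/20 + 79/1000 → 129/1000
merge 129/1000 + 167/1000 → 37/125
merge 179/1000 + 251/1000 → 43/100
merge 137/500 + 37/125 → 57/100
merge 43/100 + 57/100 → 1
L = 129/1000 + 37/125 + 43/100 + 57/100 + 1 = 97/40 = 2.425 bits/symbol.

2.425 bits/symbol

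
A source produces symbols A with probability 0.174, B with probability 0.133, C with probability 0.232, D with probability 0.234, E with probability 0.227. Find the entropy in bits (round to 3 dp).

H = −Σ pᵢ log₂ pᵢ.
−0.174·log₂(0.174) = 0.4390
−0.133·log₂(0.133) = 0.3871
−0.232·log₂(0.232) = 0.4890
−0.234·log₂(0.234) = 0.4903
−0.227·log₂(0.227) = 0.4856
Sum ≈ 2.2910 → 2.291 bits.

2.291 bits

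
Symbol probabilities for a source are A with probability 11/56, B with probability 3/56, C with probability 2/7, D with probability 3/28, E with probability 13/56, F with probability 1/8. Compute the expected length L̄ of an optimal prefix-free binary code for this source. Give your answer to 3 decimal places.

2.446 bits/symbol

Repeatedly combine the two least-probable nodes; the expected code length is the sum of the merged weights.
merge 3/56 + 3/28 → 9/56
merge 1/8 + 9/56 → 2/7
merge 11/56 + 13/56 → 3/7
merge 2/7 + 2/7 → 4/7
merge 3/7 + 4/7 → 1
L = 9/56 + 2/7 + 3/7 + 4/7 + 1 = 137/56 ≈ 2.446 bits/symbol.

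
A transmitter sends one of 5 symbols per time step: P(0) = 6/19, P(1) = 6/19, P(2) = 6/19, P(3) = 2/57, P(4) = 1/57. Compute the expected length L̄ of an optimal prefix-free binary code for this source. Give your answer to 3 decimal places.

2.053 bits/symbol

Repeatedly combine the two least-probable nodes; the expected code length is the sum of the merged weights.
merge 1/57 + 2/57 → 1/19
merge 1/19 + 6/19 → 7/19
merge 6/19 + 6/19 → 12/19
merge 7/19 + 12/19 → 1
L = 1/19 + 7/19 + 12/19 + 1 = 39/19 ≈ 2.053 bits/symbol.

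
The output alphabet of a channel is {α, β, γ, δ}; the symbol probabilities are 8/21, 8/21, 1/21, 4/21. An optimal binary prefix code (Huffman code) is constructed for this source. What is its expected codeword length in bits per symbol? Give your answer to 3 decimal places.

1.857 bits/symbol

Repeatedly combine the two least-probable nodes; the expected code length is the sum of the merged weights.
merge 1/21 + 4/21 → 5/21
merge 5/21 + 8/21 → 13/21
merge 8/21 + 13/21 → 1
L = 5/21 + 13/21 + 1 = 13/7 ≈ 1.857 bits/symbol.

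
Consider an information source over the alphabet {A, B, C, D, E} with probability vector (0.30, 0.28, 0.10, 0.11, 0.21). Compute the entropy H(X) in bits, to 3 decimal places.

2.191 bits

H = −Σ pᵢ log₂ pᵢ.
−0.30·log₂(0.30) = 0.5211
−0.28·log₂(0.28) = 0.5142
−0.10·log₂(0.10) = 0.3322
−0.11·log₂(0.11) = 0.3503
−0.21·log₂(0.21) = 0.4728
Sum ≈ 2.1906 → 2.191 bits.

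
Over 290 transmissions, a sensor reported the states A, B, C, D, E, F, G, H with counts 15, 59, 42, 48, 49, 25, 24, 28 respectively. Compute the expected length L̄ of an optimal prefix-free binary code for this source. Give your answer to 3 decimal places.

2.931 bits/symbol

Probabilities are the counts divided by 290.
Repeatedly combine the two least-probable nodes; the expected code length is the sum of the merged weights.
merge 3/58 + 12/145 → 39/290
merge 5/58 + 14/145 → 53/290
merge 39/290 + 21/145 → 81/290
merge 24/145 + 49/290 → 97/290
merge 53/290 + 59/290 → 56/145
merge 81/290 + 97/290 → 89/145
merge 56/145 + 89/145 → 1
L = 39/290 + 53/290 + 81/290 + 97/290 + 56/145 + 89/145 + 1 = 85/29 ≈ 2.931 bits/symbol.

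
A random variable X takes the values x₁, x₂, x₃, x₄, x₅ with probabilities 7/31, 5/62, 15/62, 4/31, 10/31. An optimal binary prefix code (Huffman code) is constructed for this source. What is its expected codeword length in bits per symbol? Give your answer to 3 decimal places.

2.210 bits/symbol

Repeatedly combine the two least-probable nodes; the expected code length is the sum of the merged weights.
merge 5/62 + 4/31 → 13/62
merge 13/62 + 7/31 → 27/62
merge 15/62 + 10/31 → 35/62
merge 27/62 + 35/62 → 1
L = 13/62 + 27/62 + 35/62 + 1 = 137/62 ≈ 2.210 bits/symbol.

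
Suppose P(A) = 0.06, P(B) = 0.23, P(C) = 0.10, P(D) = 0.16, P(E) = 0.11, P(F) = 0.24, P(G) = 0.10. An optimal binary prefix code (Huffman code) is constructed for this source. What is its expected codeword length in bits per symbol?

2.69 bits/symbol

Repeatedly combine the two least-probable nodes; the expected code length is the sum of the merged weights.
merge 3/50 + 1/10 → 4/25
merge 1/10 + 11/100 → 21/100
merge 4/25 + 4/25 → 8/25
merge 21/100 + 23/100 → 11/25
merge 6/25 + 8/25 → 14/25
merge 11/25 + 14/25 → 1
L = 4/25 + 21/100 + 8/25 + 11/25 + 14/25 + 1 = 269/100 = 2.69 bits/symbol.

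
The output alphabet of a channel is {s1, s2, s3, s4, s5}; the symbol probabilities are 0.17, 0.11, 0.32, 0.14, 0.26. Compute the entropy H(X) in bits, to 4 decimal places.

H = −Σ pᵢ log₂ pᵢ.
−0.17·log₂(0.17) = 0.4346
−0.11·log₂(0.11) = 0.3503
−0.32·log₂(0.32) = 0.5260
−0.14·log₂(0.14) = 0.3971
−0.26·log₂(0.26) = 0.5053
Sum ≈ 2.2133 → 2.2133 bits.

2.2133 bits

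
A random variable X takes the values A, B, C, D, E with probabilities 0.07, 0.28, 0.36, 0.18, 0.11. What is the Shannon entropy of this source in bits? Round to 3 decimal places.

2.109 bits

H = −Σ pᵢ log₂ pᵢ.
−0.07·log₂(0.07) = 0.2686
−0.28·log₂(0.28) = 0.5142
−0.36·log₂(0.36) = 0.5306
−0.18·log₂(0.18) = 0.4453
−0.11·log₂(0.11) = 0.3503
Sum ≈ 2.1090 → 2.109 bits.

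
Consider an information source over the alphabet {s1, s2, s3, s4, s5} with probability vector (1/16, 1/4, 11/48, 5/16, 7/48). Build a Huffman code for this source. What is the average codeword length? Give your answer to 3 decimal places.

Repeatedly combine the two least-probable nodes; the expected code length is the sum of the merged weights.
merge 1/16 + 7/48 → 5/24
merge 5/24 + 11/48 → 7/16
merge 1/4 + 5/16 → 9/16
merge 7/16 + 9/16 → 1
L = 5/24 + 7/16 + 9/16 + 1 = 53/24 ≈ 2.208 bits/symbol.

2.208 bits/symbol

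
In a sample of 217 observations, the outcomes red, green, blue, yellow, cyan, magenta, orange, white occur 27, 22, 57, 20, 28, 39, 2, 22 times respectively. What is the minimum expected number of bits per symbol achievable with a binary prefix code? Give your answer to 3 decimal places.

2.839 bits/symbol

Probabilities are the counts divided by 217.
Repeatedly combine the two least-probable nodes; the expected code length is the sum of the merged weights.
merge 2/217 + 20/217 → 22/217
merge 22/217 + 22/217 → 44/217
merge 22/217 + 27/217 → 7/31
merge 4/31 + 39/217 → 67/217
merge 44/217 + 7/31 → 3/7
merge 57/217 + 67/217 → 4/7
merge 3/7 + 4/7 → 1
L = 22/217 + 44/217 + 7/31 + 67/217 + 3/7 + 4/7 + 1 = 88/31 ≈ 2.839 bits/symbol.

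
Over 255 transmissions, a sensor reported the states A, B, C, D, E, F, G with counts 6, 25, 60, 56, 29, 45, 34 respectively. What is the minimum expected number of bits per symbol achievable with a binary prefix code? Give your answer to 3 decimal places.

Probabilities are the counts divided by 255.
Repeatedly combine the two least-probable nodes; the expected code length is the sum of the merged weights.
merge 2/85 + 5/51 → 31/255
merge 29/255 + 31/255 → 4/17
merge 2/15 + 3/17 → 79/255
merge 56/255 + 4/17 → 116/255
merge 4/17 + 79/255 → 139/255
merge 116/255 + 139/255 → 1
L = 31/255 + 4/17 + 79/255 + 116/255 + 139/255 + 1 = 8/3 ≈ 2.667 bits/symbol.

2.667 bits/symbol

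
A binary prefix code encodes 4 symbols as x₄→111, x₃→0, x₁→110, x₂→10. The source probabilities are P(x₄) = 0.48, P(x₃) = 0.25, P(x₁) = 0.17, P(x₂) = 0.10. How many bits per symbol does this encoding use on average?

L̄ = Σ pᵢ·ℓᵢ = 0.48·3 + 0.25·1 + 0.17·3 + 0.10·2 = 2.4 bits/symbol.

2.4 bits/symbol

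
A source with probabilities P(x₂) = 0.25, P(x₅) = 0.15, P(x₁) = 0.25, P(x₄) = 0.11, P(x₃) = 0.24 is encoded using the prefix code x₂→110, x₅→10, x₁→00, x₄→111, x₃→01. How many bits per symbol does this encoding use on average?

2.36 bits/symbol

L̄ = Σ pᵢ·ℓᵢ = 0.25·3 + 0.15·2 + 0.25·2 + 0.11·3 + 0.24·2 = 2.36 bits/symbol.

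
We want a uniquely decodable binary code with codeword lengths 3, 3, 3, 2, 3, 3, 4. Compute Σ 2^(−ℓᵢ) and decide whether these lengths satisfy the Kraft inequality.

0.9375; yes

With common denominator 2^4 = 16: Σ 2^(−ℓᵢ) = 2/16 + 2/16 + 2/16 + 4/16 + 2/16 + 2/16 + 1/16 = 15/16 = 0.9375.
Kraft's inequality requires Σ ≤ 1; here Σ = 0.9375 ≤ 1, so such a prefix code exists.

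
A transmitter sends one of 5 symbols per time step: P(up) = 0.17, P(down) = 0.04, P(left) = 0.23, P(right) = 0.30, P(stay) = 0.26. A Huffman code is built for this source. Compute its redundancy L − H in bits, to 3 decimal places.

0.076 bits

Entropy H = −Σ p log₂ p ≈ 2.1344 bits.
Huffman merges: 1/25+17/100→21/100; 21/100+23/100→11/25; 13/50+3/10→14/25; 11/25+14/25→1. L = 221/100 ≈ 2.2100.
L − H = 2.2100 − 2.1344 = 0.076 bits.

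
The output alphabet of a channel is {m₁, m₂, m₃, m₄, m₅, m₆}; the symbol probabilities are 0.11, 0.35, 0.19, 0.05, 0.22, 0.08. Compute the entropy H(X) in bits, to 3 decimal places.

2.324 bits

H = −Σ pᵢ log₂ pᵢ.
−0.11·log₂(0.11) = 0.3503
−0.35·log₂(0.35) = 0.5301
−0.19·log₂(0.19) = 0.4552
−0.05·log₂(0.05) = 0.2161
−0.22·log₂(0.22) = 0.4806
−0.08·log₂(0.08) = 0.2915
Sum ≈ 2.3238 → 2.324 bits.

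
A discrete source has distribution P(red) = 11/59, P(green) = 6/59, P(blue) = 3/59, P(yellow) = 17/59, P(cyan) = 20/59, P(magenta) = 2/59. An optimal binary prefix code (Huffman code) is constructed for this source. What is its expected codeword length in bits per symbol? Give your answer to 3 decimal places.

2.271 bits/symbol

Repeatedly combine the two least-probable nodes; the expected code length is the sum of the merged weights.
merge 2/59 + 3/59 → 5/59
merge 5/59 + 6/59 → 11/59
merge 11/59 + 11/59 → 22/59
merge 17/59 + 20/59 → 37/59
merge 22/59 + 37/59 → 1
L = 5/59 + 11/59 + 22/59 + 37/59 + 1 = 134/59 ≈ 2.271 bits/symbol.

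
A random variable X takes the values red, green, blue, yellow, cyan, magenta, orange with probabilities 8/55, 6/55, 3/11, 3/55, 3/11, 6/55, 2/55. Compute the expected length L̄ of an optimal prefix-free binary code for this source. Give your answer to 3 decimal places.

2.545 bits/symbol

Repeatedly combine the two least-probable nodes; the expected code length is the sum of the merged weights.
merge 2/55 + 3/55 → 1/11
merge 1/11 + 6/55 → 1/5
merge 6/55 + 8/55 → 14/55
merge 1/5 + 14/55 → 5/11
merge 3/11 + 3/11 → 6/11
merge 5/11 + 6/11 → 1
L = 1/11 + 1/5 + 14/55 + 5/11 + 6/11 + 1 = 28/11 ≈ 2.545 bits/symbol.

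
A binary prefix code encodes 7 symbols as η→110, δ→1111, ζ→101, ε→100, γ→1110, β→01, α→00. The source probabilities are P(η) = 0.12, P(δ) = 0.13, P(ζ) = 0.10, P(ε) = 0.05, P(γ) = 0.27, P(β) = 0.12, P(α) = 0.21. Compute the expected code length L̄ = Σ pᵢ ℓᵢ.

L̄ = Σ pᵢ·ℓᵢ = 0.12·3 + 0.13·4 + 0.10·3 + 0.05·3 + 0.27·4 + 0.12·2 + 0.21·2 = 3.07 bits/symbol.

3.07 bits/symbol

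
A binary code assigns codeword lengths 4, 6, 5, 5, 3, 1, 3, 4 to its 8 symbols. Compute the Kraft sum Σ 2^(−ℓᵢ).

0.953125

With common denominator 2^6 = 64: Σ 2^(−ℓᵢ) = 4/64 + 1/64 + 2/64 + 2/64 + 8/64 + 32/64 + 8/64 + 4/64 = 61/64 = 0.953125.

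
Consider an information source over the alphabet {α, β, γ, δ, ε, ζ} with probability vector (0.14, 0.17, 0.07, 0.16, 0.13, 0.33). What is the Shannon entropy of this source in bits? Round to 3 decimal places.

H = −Σ pᵢ log₂ pᵢ.
−0.14·log₂(0.14) = 0.3971
−0.17·log₂(0.17) = 0.4346
−0.07·log₂(0.07) = 0.2686
−0.16·log₂(0.16) = 0.4230
−0.13·log₂(0.13) = 0.3826
−0.33·log₂(0.33) = 0.5278
Sum ≈ 2.4337 → 2.434 bits.

2.434 bits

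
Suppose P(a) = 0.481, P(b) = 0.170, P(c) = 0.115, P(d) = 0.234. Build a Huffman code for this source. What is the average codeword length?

Repeatedly combine the two least-probable nodes; the expected code length is the sum of the merged weights.
merge 23/200 + 17/100 → 57/200
merge 117/500 + 57/200 → 519/1000
merge 481/1000 + 519/1000 → 1
L = 57/200 + 519/1000 + 1 = 451/250 = 1.804 bits/symbol.

1.804 bits/symbol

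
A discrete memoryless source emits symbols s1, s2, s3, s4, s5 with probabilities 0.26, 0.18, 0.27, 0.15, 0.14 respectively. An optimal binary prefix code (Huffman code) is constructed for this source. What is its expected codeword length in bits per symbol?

Repeatedly combine the two least-probable nodes; the expected code length is the sum of the merged weights.
merge 7/50 + 3/20 → 29/100
merge 9/50 + 13/50 → 11/25
merge 27/100 + 29/100 → 14/25
merge 11/25 + 14/25 → 1
L = 29/100 + 11/25 + 14/25 + 1 = 229/100 = 2.29 bits/symbol.

2.29 bits/symbol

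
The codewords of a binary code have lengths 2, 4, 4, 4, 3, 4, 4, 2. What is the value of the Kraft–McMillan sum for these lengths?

0.9375

With common denominator 2^4 = 16: Σ 2^(−ℓᵢ) = 4/16 + 1/16 + 1/16 + 1/16 + 2/16 + 1/16 + 1/16 + 4/16 = 15/16 = 0.9375.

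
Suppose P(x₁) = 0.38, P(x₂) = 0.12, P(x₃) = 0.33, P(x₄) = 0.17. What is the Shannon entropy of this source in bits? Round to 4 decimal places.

1.8599 bits

H = −Σ pᵢ log₂ pᵢ.
−0.38·log₂(0.38) = 0.5305
−0.12·log₂(0.12) = 0.3671
−0.33·log₂(0.33) = 0.5278
−0.17·log₂(0.17) = 0.4346
Sum ≈ 1.8599 → 1.8599 bits.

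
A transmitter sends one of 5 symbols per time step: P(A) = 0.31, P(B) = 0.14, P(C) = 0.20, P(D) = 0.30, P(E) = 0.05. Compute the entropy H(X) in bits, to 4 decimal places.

2.1225 bits

H = −Σ pᵢ log₂ pᵢ.
−0.31·log₂(0.31) = 0.5238
−0.14·log₂(0.14) = 0.3971
−0.20·log₂(0.20) = 0.4644
−0.30·log₂(0.30) = 0.5211
−0.05·log₂(0.05) = 0.2161
Sum ≈ 2.1225 → 2.1225 bits.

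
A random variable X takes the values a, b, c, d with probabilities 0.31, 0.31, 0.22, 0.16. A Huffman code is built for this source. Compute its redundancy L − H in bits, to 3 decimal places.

0.049 bits

Entropy H = −Σ p log₂ p ≈ 1.9512 bits.
Huffman merges: 4/25+11/50→19/50; 31/100+31/100→31/50; 19/50+31/50→1. L = 2 ≈ 2.0000.
L − H = 2.0000 − 1.9512 = 0.049 bits.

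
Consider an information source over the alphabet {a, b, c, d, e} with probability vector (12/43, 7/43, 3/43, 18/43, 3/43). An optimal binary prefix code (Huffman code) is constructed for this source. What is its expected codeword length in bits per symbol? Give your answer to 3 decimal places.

2.023 bits/symbol

Repeatedly combine the two least-probable nodes; the expected code length is the sum of the merged weights.
merge 3/43 + 3/43 → 6/43
merge 6/43 + 7/43 → 13/43
merge 12/43 + 13/43 → 25/43
merge 18/43 + 25/43 → 1
L = 6/43 + 13/43 + 25/43 + 1 = 87/43 ≈ 2.023 bits/symbol.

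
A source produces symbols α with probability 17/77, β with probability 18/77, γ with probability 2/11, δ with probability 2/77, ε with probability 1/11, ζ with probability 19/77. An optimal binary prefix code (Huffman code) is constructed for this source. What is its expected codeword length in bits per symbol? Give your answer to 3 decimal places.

Repeatedly combine the two least-probable nodes; the expected code length is the sum of the merged weights.
merge 2/77 + 1/11 → 9/77
merge 9/77 + 2/11 → 23/77
merge 17/77 + 18/77 → 5/11
merge 19/77 + 23/77 → 6/11
merge 5/11 + 6/11 → 1
L = 9/77 + 23/77 + 5/11 + 6/11 + 1 = 186/77 ≈ 2.416 bits/symbol.

2.416 bits/symbol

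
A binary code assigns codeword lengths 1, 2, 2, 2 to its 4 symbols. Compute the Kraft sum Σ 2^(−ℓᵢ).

With common denominator 2^2 = 4: Σ 2^(−ℓᵢ) = 2/4 + 1/4 + 1/4 + 1/4 = 5/4 = 1.25.

1.25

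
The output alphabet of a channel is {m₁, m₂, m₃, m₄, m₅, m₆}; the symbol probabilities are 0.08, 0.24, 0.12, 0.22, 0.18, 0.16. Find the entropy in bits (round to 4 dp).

H = −Σ pᵢ log₂ pᵢ.
−0.08·log₂(0.08) = 0.2915
−0.24·log₂(0.24) = 0.4941
−0.12·log₂(0.12) = 0.3671
−0.22·log₂(0.22) = 0.4806
−0.18·log₂(0.18) = 0.4453
−0.16·log₂(0.16) = 0.4230
Sum ≈ 2.5016 → 2.5016 bits.

2.5016 bits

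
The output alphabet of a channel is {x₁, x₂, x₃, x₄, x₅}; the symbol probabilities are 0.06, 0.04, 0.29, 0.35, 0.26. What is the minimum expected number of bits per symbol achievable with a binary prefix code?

2.1 bits/symbol

Repeatedly combine the two least-probable nodes; the expected code length is the sum of the merged weights.
merge 1/25 + 3/50 → 1/10
merge 1/10 + 13/50 → 9/25
merge 29/100 + 7/20 → 16/25
merge 9/25 + 16/25 → 1
L = 1/10 + 9/25 + 16/25 + 1 = 21/10 = 2.1 bits/symbol.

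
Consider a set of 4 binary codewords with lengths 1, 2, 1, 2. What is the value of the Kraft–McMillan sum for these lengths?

1.5

With common denominator 2^2 = 4: Σ 2^(−ℓᵢ) = 2/4 + 1/4 + 2/4 + 1/4 = 6/4 = 1.5.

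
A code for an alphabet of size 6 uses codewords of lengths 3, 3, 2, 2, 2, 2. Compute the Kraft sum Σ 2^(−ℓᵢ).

1.25

With common denominator 2^3 = 8: Σ 2^(−ℓᵢ) = 1/8 + 1/8 + 2/8 + 2/8 + 2/8 + 2/8 = 10/8 = 1.25.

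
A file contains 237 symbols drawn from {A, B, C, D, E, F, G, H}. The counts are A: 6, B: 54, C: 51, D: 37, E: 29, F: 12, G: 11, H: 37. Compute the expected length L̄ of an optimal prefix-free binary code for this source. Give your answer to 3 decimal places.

2.751 bits/symbol

Probabilities are the counts divided by 237.
Repeatedly combine the two least-probable nodes; the expected code length is the sum of the merged weights.
merge 2/79 + 11/237 → 17/237
merge 4/79 + 17/237 → 29/237
merge 29/237 + 29/237 → 58/237
merge 37/237 + 37/237 → 74/237
merge 17/79 + 18/79 → 35/79
merge 58/237 + 74/237 → 44/79
merge 35/79 + 44/79 → 1
L = 17/237 + 29/237 + 58/237 + 74/237 + 35/79 + 44/79 + 1 = 652/237 ≈ 2.751 bits/symbol.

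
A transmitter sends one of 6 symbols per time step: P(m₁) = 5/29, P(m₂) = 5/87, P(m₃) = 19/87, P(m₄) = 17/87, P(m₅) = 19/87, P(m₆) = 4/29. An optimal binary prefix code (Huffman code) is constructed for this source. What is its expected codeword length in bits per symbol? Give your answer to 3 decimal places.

Repeatedly combine the two least-probable nodes; the expected code length is the sum of the merged weights.
merge 5/87 + 4/29 → 17/87
merge 5/29 + 17/87 → 32/87
merge 17/87 + 19/87 → 12/29
merge 19/87 + 32/87 → 17/29
merge 12/29 + 17/29 → 1
L = 17/87 + 32/87 + 12/29 + 17/29 + 1 = 223/87 ≈ 2.563 bits/symbol.

2.563 bits/symbol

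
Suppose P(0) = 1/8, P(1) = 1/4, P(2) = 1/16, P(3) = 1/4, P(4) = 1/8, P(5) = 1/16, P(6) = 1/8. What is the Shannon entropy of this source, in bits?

2.625 bits

Each probability is a power of 1/2, so log₂(1/p) is an integer.
H = Σ p·log₂(1/p) = 1/8·3 + 1/4·2 + 1/16·4 + 1/4·2 + 1/8·3 + 1/16·4 + 1/8·3 = 2.625 bits.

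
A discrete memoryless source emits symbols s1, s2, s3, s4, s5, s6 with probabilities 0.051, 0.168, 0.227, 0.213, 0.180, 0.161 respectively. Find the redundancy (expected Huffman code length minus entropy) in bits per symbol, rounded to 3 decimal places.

Entropy H = −Σ p log₂ p ≈ 2.4817 bits.
Huffman merges: 51/1000+161/1000→53/250; 21/125+9/50→87/250; 53/250+213/1000→17/40; 227/1000+87/250→23/40; 17/40+23/40→1. L = 64/25 ≈ 2.5600.
L − H = 2.5600 − 2.4817 = 0.078 bits.

0.078 bits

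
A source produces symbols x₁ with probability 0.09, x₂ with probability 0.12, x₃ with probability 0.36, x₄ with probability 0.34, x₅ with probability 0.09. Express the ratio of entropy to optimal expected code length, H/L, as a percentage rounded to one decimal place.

Entropy H = −Σ p log₂ p ≈ 2.0522 bits.
Huffman merges: 9/100+9/100→9/50; 3/25+9/50→3/10; 3/10+17/50→16/25; 9/25+16/25→1. L = 53/25 ≈ 2.1200.
Efficiency = H/L = 2.0522/2.1200 = 96.8%.

96.8%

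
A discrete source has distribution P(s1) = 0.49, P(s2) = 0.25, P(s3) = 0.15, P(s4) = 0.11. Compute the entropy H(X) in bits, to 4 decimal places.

H = −Σ pᵢ log₂ pᵢ.
−0.49·log₂(0.49) = 0.5043
−0.25·log₂(0.25) = 0.5000
−0.15·log₂(0.15) = 0.4105
−0.11·log₂(0.11) = 0.3503
Sum ≈ 1.7651 → 1.7651 bits.

1.7651 bits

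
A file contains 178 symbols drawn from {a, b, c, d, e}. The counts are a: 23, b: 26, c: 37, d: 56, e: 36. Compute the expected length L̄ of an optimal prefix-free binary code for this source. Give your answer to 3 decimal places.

Probabilities are the counts divided by 178.
Repeatedly combine the two least-probable nodes; the expected code length is the sum of the merged weights.
merge 23/178 + 13/89 → 49/178
merge 18/89 + 37/178 → 73/178
merge 49/178 + 28/89 → 105/178
merge 73/178 + 105/178 → 1
L = 49/178 + 73/178 + 105/178 + 1 = 405/178 ≈ 2.275 bits/symbol.

2.275 bits/symbol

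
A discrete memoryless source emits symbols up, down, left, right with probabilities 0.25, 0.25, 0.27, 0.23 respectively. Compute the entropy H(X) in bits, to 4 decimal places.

1.9977 bits

H = −Σ pᵢ log₂ pᵢ.
−0.25·log₂(0.25) = 0.5000
−0.25·log₂(0.25) = 0.5000
−0.27·log₂(0.27) = 0.5100
−0.23·log₂(0.23) = 0.4877
Sum ≈ 1.9977 → 1.9977 bits.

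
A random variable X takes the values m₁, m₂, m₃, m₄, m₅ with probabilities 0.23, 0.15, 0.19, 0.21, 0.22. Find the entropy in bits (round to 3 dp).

2.307 bits

H = −Σ pᵢ log₂ pᵢ.
−0.23·log₂(0.23) = 0.4877
−0.15·log₂(0.15) = 0.4105
−0.19·log₂(0.19) = 0.4552
−0.21·log₂(0.21) = 0.4728
−0.22·log₂(0.22) = 0.4806
Sum ≈ 2.3068 → 2.307 bits.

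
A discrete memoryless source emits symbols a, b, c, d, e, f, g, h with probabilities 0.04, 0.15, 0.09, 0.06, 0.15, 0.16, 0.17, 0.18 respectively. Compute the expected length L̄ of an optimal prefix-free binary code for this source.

Repeatedly combine the two least-probable nodes; the expected code length is the sum of the merged weights.
merge 1/25 + 3/50 → 1/10
merge 9/100 + 1/10 → 19/100
merge 3/20 + 3/20 → 3/10
merge 4/25 + 17/100 → 33/100
merge 9/50 + 19/100 → 37/100
merge 3/10 + 33/100 → 63/100
merge 37/100 + 63/100 → 1
L = 1/10 + 19/100 + 3/10 + 33/100 + 37/100 + 63/100 + 1 = 73/25 = 2.92 bits/symbol.

2.92 bits/symbol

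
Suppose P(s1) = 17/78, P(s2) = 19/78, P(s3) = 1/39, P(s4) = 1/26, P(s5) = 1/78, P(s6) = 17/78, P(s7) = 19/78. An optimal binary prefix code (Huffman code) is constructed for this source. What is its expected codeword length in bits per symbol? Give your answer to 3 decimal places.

Repeatedly combine the two least-probable nodes; the expected code length is the sum of the merged weights.
merge 1/78 + 1/39 → 1/26
merge 1/26 + 1/26 → 1/13
merge 1/13 + 17/78 → 23/78
merge 17/78 + 19/78 → 6/13
merge 19/78 + 23/78 → 7/13
merge 6/13 + 7/13 → 1
L = 1/26 + 1/13 + 23/78 + 6/13 + 7/13 + 1 = 94/39 ≈ 2.410 bits/symbol.

2.410 bits/symbol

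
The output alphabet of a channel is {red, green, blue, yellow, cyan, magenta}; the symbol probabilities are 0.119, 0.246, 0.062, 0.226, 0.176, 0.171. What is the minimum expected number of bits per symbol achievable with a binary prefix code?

2.528 bits/symbol

Repeatedly combine the two least-probable nodes; the expected code length is the sum of the merged weights.
merge 31/500 + 119/1000 → 181/1000
merge 171/1000 + 22/125 → 347/1000
merge 181/1000 + 113/500 → 407/1000
merge 123/500 + 347/1000 → 593/1000
merge 407/1000 + 593/1000 → 1
L = 181/1000 + 347/1000 + 407/1000 + 593/1000 + 1 = 316/125 = 2.528 bits/symbol.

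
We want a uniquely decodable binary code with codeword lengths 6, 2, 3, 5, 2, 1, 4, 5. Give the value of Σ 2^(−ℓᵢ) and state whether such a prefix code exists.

1.265625; no

With common denominator 2^6 = 64: Σ 2^(−ℓᵢ) = 1/64 + 16/64 + 8/64 + 2/64 + 16/64 + 32/64 + 4/64 + 2/64 = 81/64 = 1.265625.
Kraft's inequality requires Σ ≤ 1; here Σ = 1.265625 > 1, so no such prefix code exists.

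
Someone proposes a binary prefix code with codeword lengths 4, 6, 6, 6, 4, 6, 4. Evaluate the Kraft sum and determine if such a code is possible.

With common denominator 2^6 = 64: Σ 2^(−ℓᵢ) = 4/64 + 1/64 + 1/64 + 1/64 + 4/64 + 1/64 + 4/64 = 16/64 = 0.25.
Kraft's inequality requires Σ ≤ 1; here Σ = 0.25 ≤ 1, so such a prefix code exists.

0.25; yes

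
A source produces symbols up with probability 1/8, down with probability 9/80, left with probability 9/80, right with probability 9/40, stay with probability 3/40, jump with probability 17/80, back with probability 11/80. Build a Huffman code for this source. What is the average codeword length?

Repeatedly combine the two least-probable nodes; the expected code length is the sum of the merged weights.
merge 3/40 + 9/80 → 3/16
merge 9/80 + 1/8 → 19/80
merge 11/80 + 3/16 → 13/40
merge 17/80 + 9/40 → 7/16
merge 19/80 + 13/40 → 9/16
merge 7/16 + 9/16 → 1
L = 3/16 + 19/80 + 13/40 + 7/16 + 9/16 + 1 = 11/4 = 2.75 bits/symbol.

2.75 bits/symbol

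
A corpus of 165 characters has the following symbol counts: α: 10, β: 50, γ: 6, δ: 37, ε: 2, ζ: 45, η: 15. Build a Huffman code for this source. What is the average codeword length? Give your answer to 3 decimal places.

Probabilities are the counts divided by 165.
Repeatedly combine the two least-probable nodes; the expected code length is the sum of the merged weights.
merge 2/165 + 2/55 → 8/165
merge 8/165 + 2/33 → 6/55
merge 1/11 + 6/55 → 1/5
merge 1/5 + 37/165 → 14/33
merge 3/11 + 10/33 → 19/33
merge 14/33 + 19/33 → 1
L = 8/165 + 6/55 + 1/5 + 14/33 + 19/33 + 1 = 389/165 ≈ 2.358 bits/symbol.

2.358 bits/symbol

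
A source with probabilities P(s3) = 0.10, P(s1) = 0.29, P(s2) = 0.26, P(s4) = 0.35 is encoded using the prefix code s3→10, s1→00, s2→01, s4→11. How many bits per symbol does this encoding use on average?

L̄ = Σ pᵢ·ℓᵢ = 0.10·2 + 0.29·2 + 0.26·2 + 0.35·2 = 2 bits/symbol.

2 bits/symbol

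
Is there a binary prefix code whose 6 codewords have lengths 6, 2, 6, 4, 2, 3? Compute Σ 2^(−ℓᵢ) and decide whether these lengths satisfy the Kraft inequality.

With common denominator 2^6 = 64: Σ 2^(−ℓᵢ) = 1/64 + 16/64 + 1/64 + 4/64 + 16/64 + 8/64 = 46/64 = 0.71875.
Kraft's inequality requires Σ ≤ 1; here Σ = 0.71875 ≤ 1, so such a prefix code exists.

0.71875; yes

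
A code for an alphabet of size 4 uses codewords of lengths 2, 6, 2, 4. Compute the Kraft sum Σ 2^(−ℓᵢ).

With common denominator 2^6 = 64: Σ 2^(−ℓᵢ) = 16/64 + 1/64 + 16/64 + 4/64 = 37/64 = 0.578125.

0.578125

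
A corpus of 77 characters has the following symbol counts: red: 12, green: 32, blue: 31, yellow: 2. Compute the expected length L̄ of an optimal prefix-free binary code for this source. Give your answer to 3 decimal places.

1.766 bits/symbol

Probabilities are the counts divided by 77.
Repeatedly combine the two least-probable nodes; the expected code length is the sum of the merged weights.
merge 2/77 + 12/77 → 2/11
merge 2/11 + 31/77 → 45/77
merge 32/77 + 45/77 → 1
L = 2/11 + 45/77 + 1 = 136/77 ≈ 1.766 bits/symbol.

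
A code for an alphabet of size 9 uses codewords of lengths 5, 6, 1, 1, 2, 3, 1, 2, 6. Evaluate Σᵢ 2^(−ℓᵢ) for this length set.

2.1875

With common denominator 2^6 = 64: Σ 2^(−ℓᵢ) = 2/64 + 1/64 + 32/64 + 32/64 + 16/64 + 8/64 + 32/64 + 16/64 + 1/64 = 140/64 = 2.1875.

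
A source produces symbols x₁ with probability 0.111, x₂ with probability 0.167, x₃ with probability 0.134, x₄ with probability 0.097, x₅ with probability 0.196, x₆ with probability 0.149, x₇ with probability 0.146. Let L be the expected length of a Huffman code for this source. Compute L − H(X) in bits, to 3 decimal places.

Entropy H = −Σ p log₂ p ≈ 2.7736 bits.
Huffman merges: 97/1000+111/1000→26/125; 67/500+73/500→7/25; 149/1000+167/1000→79/250; 49/250+26/125→101/250; 7/25+79/250→149/250; 101/250+149/250→1. L = 701/250 ≈ 2.8040.
L − H = 2.8040 − 2.7736 = 0.030 bits.

0.030 bits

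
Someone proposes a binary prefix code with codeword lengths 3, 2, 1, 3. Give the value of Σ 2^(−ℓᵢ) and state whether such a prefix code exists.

With common denominator 2^3 = 8: Σ 2^(−ℓᵢ) = 1/8 + 2/8 + 4/8 + 1/8 = 8/8 = 1.
Kraft's inequality requires Σ ≤ 1; here Σ = 1 ≤ 1, so such a prefix code exists.

1; yes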